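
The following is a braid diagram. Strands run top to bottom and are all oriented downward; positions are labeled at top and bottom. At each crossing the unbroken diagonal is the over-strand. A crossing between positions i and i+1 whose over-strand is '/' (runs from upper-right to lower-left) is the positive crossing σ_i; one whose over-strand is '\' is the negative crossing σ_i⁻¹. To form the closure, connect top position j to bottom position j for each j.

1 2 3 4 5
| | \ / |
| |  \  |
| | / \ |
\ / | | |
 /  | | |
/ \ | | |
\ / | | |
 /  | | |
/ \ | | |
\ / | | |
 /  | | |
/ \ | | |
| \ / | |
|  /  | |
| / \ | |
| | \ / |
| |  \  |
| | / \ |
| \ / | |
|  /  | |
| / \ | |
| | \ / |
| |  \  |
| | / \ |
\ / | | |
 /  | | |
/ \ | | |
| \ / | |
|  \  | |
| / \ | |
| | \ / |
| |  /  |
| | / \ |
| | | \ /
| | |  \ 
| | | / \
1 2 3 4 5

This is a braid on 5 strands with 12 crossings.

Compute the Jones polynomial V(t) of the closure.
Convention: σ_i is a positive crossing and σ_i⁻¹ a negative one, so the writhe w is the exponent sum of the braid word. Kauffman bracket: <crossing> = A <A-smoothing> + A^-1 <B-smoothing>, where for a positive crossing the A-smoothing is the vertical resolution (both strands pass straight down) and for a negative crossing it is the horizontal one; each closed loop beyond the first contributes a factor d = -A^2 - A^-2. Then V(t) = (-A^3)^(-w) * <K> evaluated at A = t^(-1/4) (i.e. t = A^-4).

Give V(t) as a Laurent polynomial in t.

t^7 - 2*t^6 + 3*t^5 - 4*t^4 + 4*t^3 - 4*t^2 + 3*t - 1 + t^-1

Derivation:
Reading the diagram top to bottom ('/'-over between positions i,i+1 = s_i, '\'-over = s_i^-1): braid word = s3^-1 s1 s1 s1 s2 s3^-1 s2 s3^-1 s1 s2^-1 s3 s4^-1.
The presented braid s3^-1 s1 s1 s1 s2 s3^-1 s2 s3^-1 s1 s2^-1 s3 s4^-1 on 5 strands reduces by inverse Markov moves (closure unchanged at each step):
  Destabilize: the word has the form β·s4^-1 where s4^-1 occurs only as the final letter (β ∈ B_4); drop it and the last strand → 4 strands.
  Deconjugate: the word is γ·β·γ⁻¹ with γ = s3^-1 (prefix) and γ⁻¹ = s3 (suffix); strip both.
Reduced to β = s1 s1 s1 s2 s3^-1 s2 s3^-1 s1 s2^-1 on 4 strands, 9 crossings.
Compute on β:
Braid: s1 s1 s1 s2 s3^-1 s2 s3^-1 s1 s2^-1 on 4 strands, 9 crossings.
Writhe w = (#positive) - (#negative) = 6 - 3 = 3.
Enumerate smoothing states for the bracket polynomial. There are 2^9 = 512 states.
Each crossing splits two ways (0=vertical, 1=horizontal). The state's weight is A^(#A-smoothings - #B-smoothings) * d^(loops - 1).
Tabulate the states by total A-exponent and number of loops L (A-exp: L × count):
  A^9: L=3 ×1
  A^7: L=2 ×7, L=4 ×2
  A^5: L=1 ×12, L=3 ×24
  A^3: L=2 ×66, L=4 ×18
  A^1: L=1 ×35, L=3 ×84, L=5 ×7
  A^-1: L=2 ×73, L=4 ×52, L=6 ×1
  A^-3: L=3 ×68, L=5 ×16
  A^-5: L=4 ×34, L=6 ×2
  A^-7: L=5 ×9
  A^-9: L=6 ×1
Each group contributes A^e * Σ count * d^(L-1):
Powers of d = -A^2 - A^-2: d^2 = A^4 + 2 + A^-4; d^3 = -A^6 - 3*A^2 - 3*A^-2 - A^-6; d^4 = A^8 + 4*A^4 + 6 + 4*A^-4 + A^-8; d^5 = -A^10 - 5*A^6 - 10*A^2 - 10*A^-2 - 5*A^-6 - A^-10.
  A^9 * (d^2) = A^13 + 2*A^9 + A^5
  A^7 * (7*d + 2*d^3) = -2*A^13 - 13*A^9 - 13*A^5 - 2*A
  A^5 * (12 + 24*d^2) = 24*A^9 + 60*A^5 + 24*A
  A^3 * (66*d + 18*d^3) = -18*A^9 - 120*A^5 - 120*A - 18*A^-3
  A^1 * (35 + 84*d^2 + 7*d^4) = 7*A^9 + 112*A^5 + 245*A + 112*A^-3 + 7*A^-7
  A^-1 * (73*d + 52*d^3 + d^5) = -A^9 - 57*A^5 - 239*A - 239*A^-3 - 57*A^-7 - A^-11
  A^-3 * (68*d^2 + 16*d^4) = 16*A^5 + 132*A + 232*A^-3 + 132*A^-7 + 16*A^-11
  A^-5 * (34*d^3 + 2*d^5) = -2*A^5 - 44*A - 122*A^-3 - 122*A^-7 - 44*A^-11 - 2*A^-15
  A^-7 * (9*d^4) = 9*A + 36*A^-3 + 54*A^-7 + 36*A^-11 + 9*A^-15
  A^-9 * (d^5) = -A - 5*A^-3 - 10*A^-7 - 10*A^-11 - 5*A^-15 - A^-19
Summing the groups: <K> = -A^13 + A^9 - 3*A^5 + 4*A - 4*A^-3 + 4*A^-7 - 3*A^-11 + 2*A^-15 - A^-19
Normalise by the writhe: (-A^3)^(-w) = (-A^3)^(-3) = -A^-9, so f(A) = -A^-9 * <K> = A^4 - 1 + 3*A^-4 - 4*A^-8 + 4*A^-12 - 4*A^-16 + 3*A^-20 - 2*A^-24 + A^-28.
Substitute A = t^(-1/4), i.e. A^e → t^(-e/4): V(t) = t^7 - 2*t^6 + 3*t^5 - 4*t^4 + 4*t^3 - 4*t^2 + 3*t - 1 + t^-1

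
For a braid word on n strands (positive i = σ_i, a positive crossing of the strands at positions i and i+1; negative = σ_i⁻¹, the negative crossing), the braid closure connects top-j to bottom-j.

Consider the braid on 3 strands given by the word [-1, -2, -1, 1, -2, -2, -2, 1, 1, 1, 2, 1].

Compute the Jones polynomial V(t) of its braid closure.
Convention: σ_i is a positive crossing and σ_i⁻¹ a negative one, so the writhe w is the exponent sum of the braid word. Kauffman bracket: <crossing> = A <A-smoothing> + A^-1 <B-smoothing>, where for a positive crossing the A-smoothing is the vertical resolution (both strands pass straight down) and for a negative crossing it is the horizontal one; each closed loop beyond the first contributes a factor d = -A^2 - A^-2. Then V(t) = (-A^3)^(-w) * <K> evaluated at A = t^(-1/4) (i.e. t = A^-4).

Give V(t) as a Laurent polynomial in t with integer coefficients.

The presented braid s1^-1 s2^-1 s1^-1 s1 s2^-1 s2^-1 s2^-1 s1 s1 s1 s2 s1 on 3 strands reduces by inverse Markov moves (closure unchanged at each step):
  Deconjugate: the word is γ·β·γ⁻¹ with γ = s1^-1 s2^-1 (prefix) and γ⁻¹ = s2 s1 (suffix); strip both.
  Deconjugate: the word is γ·β·γ⁻¹ with γ = s1^-1 (prefix) and γ⁻¹ = s1 (suffix); strip both.
Reduced to β = s1 s2^-1 s2^-1 s2^-1 s1 s1 on 3 strands, 6 crossings.
Compute on β:
Braid: s1 s2^-1 s2^-1 s2^-1 s1 s1 on 3 strands, 6 crossings.
Writhe w = (#positive) - (#negative) = 3 - 3 = 0.
State-sum expansion of <K>. There are 2^6 = 64 states.
Each crossing splits two ways (0=vertical, 1=horizontal). The state's weight is A^(#A-smoothings - #B-smoothings) * d^(loops - 1).
Tabulate the states by total A-exponent and number of loops L (A-exp: L × count):
  A^6: L=4 ×1
  A^4: L=3 ×6
  A^2: L=2 ×12, L=4 ×3
  A^0: L=1 ×9, L=3 ×10, L=5 ×1
  A^-2: L=2 ×12, L=4 ×3
  A^-4: L=3 ×6
  A^-6: L=4 ×1
Each group contributes A^e * Σ count * d^(L-1):
Powers of d = -A^2 - A^-2: d^2 = A^4 + 2 + A^-4; d^3 = -A^6 - 3*A^2 - 3*A^-2 - A^-6; d^4 = A^8 + 4*A^4 + 6 + 4*A^-4 + A^-8.
  A^6 * (d^3) = -A^12 - 3*A^8 - 3*A^4 - 1
  A^4 * (6*d^2) = 6*A^8 + 12*A^4 + 6
  A^2 * (12*d + 3*d^3) = -3*A^8 - 21*A^4 - 21 - 3*A^-4
  A^0 * (9 + 10*d^2 + d^4) = A^8 + 14*A^4 + 35 + 14*A^-4 + A^-8
  A^-2 * (12*d + 3*d^3) = -3*A^4 - 21 - 21*A^-4 - 3*A^-8
  A^-4 * (6*d^2) = 6 + 12*A^-4 + 6*A^-8
  A^-6 * (d^3) = -1 - 3*A^-4 - 3*A^-8 - A^-12
Summing the groups: <K> = -A^12 + A^8 - A^4 + 3 - A^-4 + A^-8 - A^-12
Normalise by the writhe: (-A^3)^(-w) = (-A^3)^(0) = 1, so f(A) = 1 * <K> = -A^12 + A^8 - A^4 + 3 - A^-4 + A^-8 - A^-12.
Substitute A = t^(-1/4), i.e. A^e → t^(-e/4): V(t) = -t^3 + t^2 - t + 3 - t^-1 + t^-2 - t^-3

Answer: -t^3 + t^2 - t + 3 - t^-1 + t^-2 - t^-3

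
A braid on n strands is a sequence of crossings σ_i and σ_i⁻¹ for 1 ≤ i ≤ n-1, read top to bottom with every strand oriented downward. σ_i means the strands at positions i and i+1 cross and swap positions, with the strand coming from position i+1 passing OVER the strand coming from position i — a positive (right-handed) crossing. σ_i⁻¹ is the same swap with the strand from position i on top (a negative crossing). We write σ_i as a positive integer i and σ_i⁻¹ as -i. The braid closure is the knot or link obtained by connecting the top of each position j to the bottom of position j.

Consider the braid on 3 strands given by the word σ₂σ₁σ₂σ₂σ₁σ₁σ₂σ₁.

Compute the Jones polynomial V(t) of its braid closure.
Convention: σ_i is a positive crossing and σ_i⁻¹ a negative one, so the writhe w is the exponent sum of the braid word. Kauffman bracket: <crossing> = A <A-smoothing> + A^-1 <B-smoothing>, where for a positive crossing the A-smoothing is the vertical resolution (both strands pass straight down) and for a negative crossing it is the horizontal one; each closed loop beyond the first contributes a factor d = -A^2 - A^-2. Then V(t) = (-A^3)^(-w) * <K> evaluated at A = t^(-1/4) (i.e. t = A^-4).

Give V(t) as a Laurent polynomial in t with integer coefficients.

-t^8 + t^5 + t^3

Derivation:
Braid: s2 s1 s2 s2 s1 s1 s2 s1 on 3 strands, 8 crossings.
Writhe w = (#positive) - (#negative) = 8 - 0 = 8.
Enumerate smoothing states for the bracket polynomial. There are 2^8 = 256 states.
Smooth each crossing (0=||, 1=⌣⌢); contribution A^(Σ sign_k(1-2s_k)) * d^(L-1).
Tabulate the states by total A-exponent and number of loops L (A-exp: L × count):
  A^8: L=3 ×1
  A^6: L=2 ×8
  A^4: L=1 ×16, L=3 ×12
  A^2: L=2 ×48, L=4 ×8
  A^0: L=1 ×17, L=3 ×51, L=5 ×2
  A^-2: L=2 ×34, L=4 ×22
  A^-4: L=1 ×4, L=3 ×21, L=5 ×3
  A^-6: L=2 ×4, L=4 ×4
  A^-8: L=3 ×1
Each group contributes A^e * Σ count * d^(L-1):
Powers of d = -A^2 - A^-2: d^2 = A^4 + 2 + A^-4; d^3 = -A^6 - 3*A^2 - 3*A^-2 - A^-6; d^4 = A^8 + 4*A^4 + 6 + 4*A^-4 + A^-8.
  A^8 * (d^2) = A^12 + 2*A^8 + A^4
  A^6 * (8*d) = -8*A^8 - 8*A^4
  A^4 * (16 + 12*d^2) = 12*A^8 + 40*A^4 + 12
  A^2 * (48*d + 8*d^3) = -8*A^8 - 72*A^4 - 72 - 8*A^-4
  A^0 * (17 + 51*d^2 + 2*d^4) = 2*A^8 + 59*A^4 + 131 + 59*A^-4 + 2*A^-8
  A^-2 * (34*d + 22*d^3) = -22*A^4 - 100 - 100*A^-4 - 22*A^-8
  A^-4 * (4 + 21*d^2 + 3*d^4) = 3*A^4 + 33 + 64*A^-4 + 33*A^-8 + 3*A^-12
  A^-6 * (4*d + 4*d^3) = -4 - 16*A^-4 - 16*A^-8 - 4*A^-12
  A^-8 * (d^2) = A^-4 + 2*A^-8 + A^-12
Summing the groups: <K> = A^12 + A^4 - A^-8
Normalise by the writhe: (-A^3)^(-w) = (-A^3)^(-8) = A^-24, so f(A) = A^-24 * <K> = A^-12 + A^-20 - A^-32.
Substitute A = t^(-1/4), i.e. A^e → t^(-e/4): V(t) = -t^8 + t^5 + t^3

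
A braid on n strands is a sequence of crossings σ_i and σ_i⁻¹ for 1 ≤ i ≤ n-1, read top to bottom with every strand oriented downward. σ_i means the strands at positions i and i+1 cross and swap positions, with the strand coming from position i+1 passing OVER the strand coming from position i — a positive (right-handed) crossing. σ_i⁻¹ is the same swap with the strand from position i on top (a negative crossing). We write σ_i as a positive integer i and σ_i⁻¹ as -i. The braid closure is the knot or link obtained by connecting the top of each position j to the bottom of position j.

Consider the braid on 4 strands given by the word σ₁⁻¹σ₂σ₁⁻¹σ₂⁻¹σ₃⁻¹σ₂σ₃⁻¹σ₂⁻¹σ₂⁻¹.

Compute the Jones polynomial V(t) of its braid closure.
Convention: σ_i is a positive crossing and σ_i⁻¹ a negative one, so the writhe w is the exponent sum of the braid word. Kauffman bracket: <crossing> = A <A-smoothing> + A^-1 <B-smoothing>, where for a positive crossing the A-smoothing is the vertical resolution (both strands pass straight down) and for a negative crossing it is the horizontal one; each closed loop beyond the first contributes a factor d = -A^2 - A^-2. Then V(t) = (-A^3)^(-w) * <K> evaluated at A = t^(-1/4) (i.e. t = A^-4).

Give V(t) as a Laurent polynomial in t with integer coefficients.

Braid: s1^-1 s2 s1^-1 s2^-1 s3^-1 s2 s3^-1 s2^-1 s2^-1 on 4 strands, 9 crossings.
Writhe w = (#positive) - (#negative) = 2 - 7 = -5.
Computing the Kauffman bracket via state sum. There are 2^9 = 512 states.
Smooth each crossing (0=||, 1=⌣⌢); contribution A^(Σ sign_k(1-2s_k)) * d^(L-1).
Tabulate the states by total A-exponent and number of loops L (A-exp: L × count):
  A^9: L=5 ×1
  A^7: L=4 ×9
  A^5: L=3 ×30, L=5 ×6
  A^3: L=2 ×45, L=4 ×37, L=6 ×2
  A^1: L=1 ×27, L=3 ×78, L=5 ×21
  A^-1: L=2 ×67, L=4 ×53, L=6 ×6
  A^-3: L=1 ×12, L=3 ×53, L=5 ×18, L=7 ×1
  A^-5: L=2 ×14, L=4 ×19, L=6 ×3
  A^-7: L=3 ×6, L=5 ×3
  A^-9: L=4 ×1
Each group contributes A^e * Σ count * d^(L-1):
Powers of d = -A^2 - A^-2: d^2 = A^4 + 2 + A^-4; d^3 = -A^6 - 3*A^2 - 3*A^-2 - A^-6; d^4 = A^8 + 4*A^4 + 6 + 4*A^-4 + A^-8; d^5 = -A^10 - 5*A^6 - 10*A^2 - 10*A^-2 - 5*A^-6 - A^-10; d^6 = A^12 + 6*A^8 + 15*A^4 + 20 + 15*A^-4 + 6*A^-8 + A^-12.
  A^9 * (d^4) = A^17 + 4*A^13 + 6*A^9 + 4*A^5 + A
  A^7 * (9*d^3) = -9*A^13 - 27*A^9 - 27*A^5 - 9*A
  A^5 * (30*d^2 + 6*d^4) = 6*A^13 + 54*A^9 + 96*A^5 + 54*A + 6*A^-3
  A^3 * (45*d + 37*d^3 + 2*d^5) = -2*A^13 - 47*A^9 - 176*A^5 - 176*A - 47*A^-3 - 2*A^-7
  A^1 * (27 + 78*d^2 + 21*d^4) = 21*A^9 + 162*A^5 + 309*A + 162*A^-3 + 21*A^-7
  A^-1 * (67*d + 53*d^3 + 6*d^5) = -6*A^9 - 83*A^5 - 286*A - 286*A^-3 - 83*A^-7 - 6*A^-11
  A^-3 * (12 + 53*d^2 + 18*d^4 + d^6) = A^9 + 24*A^5 + 140*A + 246*A^-3 + 140*A^-7 + 24*A^-11 + A^-15
  A^-5 * (14*d + 19*d^3 + 3*d^5) = -3*A^5 - 34*A - 101*A^-3 - 101*A^-7 - 34*A^-11 - 3*A^-15
  A^-7 * (6*d^2 + 3*d^4) = 3*A + 18*A^-3 + 30*A^-7 + 18*A^-11 + 3*A^-15
  A^-9 * (d^3) = -A^-3 - 3*A^-7 - 3*A^-11 - A^-15
Summing the groups: <K> = A^17 - A^13 + 2*A^9 - 3*A^5 + 2*A - 3*A^-3 + 2*A^-7 - A^-11
Normalise by the writhe: (-A^3)^(-w) = (-A^3)^(5) = -A^15, so f(A) = -A^15 * <K> = -A^32 + A^28 - 2*A^24 + 3*A^20 - 2*A^16 + 3*A^12 - 2*A^8 + A^4.
Substitute A = t^(-1/4), i.e. A^e → t^(-e/4): V(t) = t^-1 - 2*t^-2 + 3*t^-3 - 2*t^-4 + 3*t^-5 - 2*t^-6 + t^-7 - t^-8

Answer: t^-1 - 2*t^-2 + 3*t^-3 - 2*t^-4 + 3*t^-5 - 2*t^-6 + t^-7 - t^-8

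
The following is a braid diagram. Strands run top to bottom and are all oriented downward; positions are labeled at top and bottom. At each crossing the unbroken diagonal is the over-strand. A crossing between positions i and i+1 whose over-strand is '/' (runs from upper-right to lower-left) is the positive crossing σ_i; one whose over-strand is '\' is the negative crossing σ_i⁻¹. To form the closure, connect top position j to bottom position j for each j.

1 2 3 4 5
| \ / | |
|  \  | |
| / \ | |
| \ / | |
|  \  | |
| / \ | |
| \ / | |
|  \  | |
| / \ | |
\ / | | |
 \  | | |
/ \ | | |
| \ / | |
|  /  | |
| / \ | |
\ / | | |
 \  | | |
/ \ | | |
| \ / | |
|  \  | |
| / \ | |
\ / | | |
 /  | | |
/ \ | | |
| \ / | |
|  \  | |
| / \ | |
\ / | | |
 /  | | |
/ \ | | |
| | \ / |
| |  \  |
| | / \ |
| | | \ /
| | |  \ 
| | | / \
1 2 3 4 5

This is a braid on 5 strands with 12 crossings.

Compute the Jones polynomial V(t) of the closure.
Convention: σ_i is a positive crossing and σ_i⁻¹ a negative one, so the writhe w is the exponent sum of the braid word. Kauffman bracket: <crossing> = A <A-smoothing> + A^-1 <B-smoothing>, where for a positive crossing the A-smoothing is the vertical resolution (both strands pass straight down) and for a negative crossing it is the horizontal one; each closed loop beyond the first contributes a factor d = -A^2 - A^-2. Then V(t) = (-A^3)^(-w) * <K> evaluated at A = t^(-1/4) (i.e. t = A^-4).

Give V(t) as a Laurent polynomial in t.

Reading the diagram top to bottom ('/'-over between positions i,i+1 = s_i, '\'-over = s_i^-1): braid word = s2^-1 s2^-1 s2^-1 s1^-1 s2 s1^-1 s2^-1 s1 s2^-1 s1 s3^-1 s4^-1.
The presented braid s2^-1 s2^-1 s2^-1 s1^-1 s2 s1^-1 s2^-1 s1 s2^-1 s1 s3^-1 s4^-1 on 5 strands reduces by inverse Markov moves (closure unchanged at each step):
  Destabilize: the word has the form β·s4^-1 where s4^-1 occurs only as the final letter (β ∈ B_4); drop it and the last strand → 4 strands.
  Destabilize: the word has the form β·s3^-1 where s3^-1 occurs only as the final letter (β ∈ B_3); drop it and the last strand → 3 strands.
Reduced to β = s2^-1 s2^-1 s2^-1 s1^-1 s2 s1^-1 s2^-1 s1 s2^-1 s1 on 3 strands, 10 crossings.
Compute on β:
Braid: s2^-1 s2^-1 s2^-1 s1^-1 s2 s1^-1 s2^-1 s1 s2^-1 s1 on 3 strands, 10 crossings.
Writhe w = (#positive) - (#negative) = 3 - 7 = -4.
State-sum expansion of <K>. There are 2^10 = 1024 states.
For each crossing: s=0 is the vertical smoothing, s=1 horizontal. Crossing k contributes A^(sign_k * (1 - 2*s_k)); loop factor d = -A^2 - A^-2.
Tabulate the states by total A-exponent and number of loops L (A-exp: L × count):
  A^10: L=6 ×1
  A^8: L=5 ×10
  A^6: L=4 ×41, L=6 ×4
  A^4: L=3 ×88, L=5 ×31, L=7 ×1
  A^2: L=2 ×102, L=4 ×99, L=6 ×9
  A^0: L=1 ×54, L=3 ×162, L=5 ×36
  A^-2: L=2 ×134, L=4 ×74, L=6 ×2
  A^-4: L=1 ×30, L=3 ×82, L=5 ×8
  A^-6: L=2 ×32, L=4 ×13
  A^-8: L=1 ×3, L=3 ×7
  A^-10: L=2 ×1
Each group contributes A^e * Σ count * d^(L-1):
Powers of d = -A^2 - A^-2: d^2 = A^4 + 2 + A^-4; d^3 = -A^6 - 3*A^2 - 3*A^-2 - A^-6; d^4 = A^8 + 4*A^4 + 6 + 4*A^-4 + A^-8; d^5 = -A^10 - 5*A^6 - 10*A^2 - 10*A^-2 - 5*A^-6 - A^-10; d^6 = A^12 + 6*A^8 + 15*A^4 + 20 + 15*A^-4 + 6*A^-8 + A^-12.
  A^10 * (d^5) = -A^20 - 5*A^16 - 10*A^12 - 10*A^8 - 5*A^4 - 1
  A^8 * (10*d^4) = 10*A^16 + 40*A^12 + 60*A^8 + 40*A^4 + 10
  A^6 * (41*d^3 + 4*d^5) = -4*A^16 - 61*A^12 - 163*A^8 - 163*A^4 - 61 - 4*A^-4
  A^4 * (88*d^2 + 31*d^4 + d^6) = A^16 + 37*A^12 + 227*A^8 + 382*A^4 + 227 + 37*A^-4 + A^-8
  A^2 * (102*d + 99*d^3 + 9*d^5) = -9*A^12 - 144*A^8 - 489*A^4 - 489 - 144*A^-4 - 9*A^-8
  A^0 * (54 + 162*d^2 + 36*d^4) = 36*A^8 + 306*A^4 + 594 + 306*A^-4 + 36*A^-8
  A^-2 * (134*d + 74*d^3 + 2*d^5) = -2*A^8 - 84*A^4 - 376 - 376*A^-4 - 84*A^-8 - 2*A^-12
  A^-4 * (30 + 82*d^2 + 8*d^4) = 8*A^4 + 114 + 242*A^-4 + 114*A^-8 + 8*A^-12
  A^-6 * (32*d + 13*d^3) = -13 - 71*A^-4 - 71*A^-8 - 13*A^-12
  A^-8 * (3 + 7*d^2) = 7*A^-4 + 17*A^-8 + 7*A^-12
  A^-10 * (d) = -A^-8 - A^-12
Summing the groups: <K> = -A^20 + 2*A^16 - 3*A^12 + 4*A^8 - 5*A^4 + 5 - 3*A^-4 + 3*A^-8 - A^-12
Normalise by the writhe: (-A^3)^(-w) = (-A^3)^(4) = A^12, so f(A) = A^12 * <K> = -A^32 + 2*A^28 - 3*A^24 + 4*A^20 - 5*A^16 + 5*A^12 - 3*A^8 + 3*A^4 - 1.
Substitute A = t^(-1/4), i.e. A^e → t^(-e/4): V(t) = -1 + 3*t^-1 - 3*t^-2 + 5*t^-3 - 5*t^-4 + 4*t^-5 - 3*t^-6 + 2*t^-7 - t^-8

Answer: -1 + 3*t^-1 - 3*t^-2 + 5*t^-3 - 5*t^-4 + 4*t^-5 - 3*t^-6 + 2*t^-7 - t^-8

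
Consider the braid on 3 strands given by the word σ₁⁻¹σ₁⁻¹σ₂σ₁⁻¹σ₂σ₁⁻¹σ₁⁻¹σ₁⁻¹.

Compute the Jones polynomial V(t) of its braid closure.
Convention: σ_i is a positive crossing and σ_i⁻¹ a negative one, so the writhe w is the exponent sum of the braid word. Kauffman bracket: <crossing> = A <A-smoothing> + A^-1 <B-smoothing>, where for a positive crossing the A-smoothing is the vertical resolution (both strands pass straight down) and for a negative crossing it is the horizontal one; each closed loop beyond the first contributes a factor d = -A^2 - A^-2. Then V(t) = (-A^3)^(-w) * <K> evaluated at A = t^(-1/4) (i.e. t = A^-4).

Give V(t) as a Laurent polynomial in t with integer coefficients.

1 - t^-1 + 2*t^-2 - 2*t^-3 + 3*t^-4 - 3*t^-5 + 2*t^-6 - 2*t^-7 + t^-8

Derivation:
Braid: s1^-1 s1^-1 s2 s1^-1 s2 s1^-1 s1^-1 s1^-1 on 3 strands, 8 crossings.
Writhe w = (#positive) - (#negative) = 2 - 6 = -4.
Enumerate smoothing states for the bracket polynomial. There are 2^8 = 256 states.
Each crossing splits two ways (0=vertical, 1=horizontal). The state's weight is A^(#A-smoothings - #B-smoothings) * d^(loops - 1).
Tabulate the states by total A-exponent and number of loops L (A-exp: L × count):
  A^8: L=7 ×1
  A^6: L=6 ×8
  A^4: L=5 ×28
  A^2: L=4 ×55, L=6 ×1
  A^0: L=3 ×65, L=5 ×5
  A^-2: L=2 ×46, L=4 ×10
  A^-4: L=1 ×17, L=3 ×11
  A^-6: L=2 ×8
  A^-8: L=3 ×1
Each group contributes A^e * Σ count * d^(L-1):
Powers of d = -A^2 - A^-2: d^2 = A^4 + 2 + A^-4; d^3 = -A^6 - 3*A^2 - 3*A^-2 - A^-6; d^4 = A^8 + 4*A^4 + 6 + 4*A^-4 + A^-8; d^5 = -A^10 - 5*A^6 - 10*A^2 - 10*A^-2 - 5*A^-6 - A^-10; d^6 = A^12 + 6*A^8 + 15*A^4 + 20 + 15*A^-4 + 6*A^-8 + A^-12.
  A^8 * (d^6) = A^20 + 6*A^16 + 15*A^12 + 20*A^8 + 15*A^4 + 6 + A^-4
  A^6 * (8*d^5) = -8*A^16 - 40*A^12 - 80*A^8 - 80*A^4 - 40 - 8*A^-4
  A^4 * (28*d^4) = 28*A^12 + 112*A^8 + 168*A^4 + 112 + 28*A^-4
  A^2 * (55*d^3 + d^5) = -A^12 - 60*A^8 - 175*A^4 - 175 - 60*A^-4 - A^-8
  A^0 * (65*d^2 + 5*d^4) = 5*A^8 + 85*A^4 + 160 + 85*A^-4 + 5*A^-8
  A^-2 * (46*d + 10*d^3) = -10*A^4 - 76 - 76*A^-4 - 10*A^-8
  A^-4 * (17 + 11*d^2) = 11 + 39*A^-4 + 11*A^-8
  A^-6 * (8*d) = -8*A^-4 - 8*A^-8
  A^-8 * (d^2) = A^-4 + 2*A^-8 + A^-12
Summing the groups: <K> = A^20 - 2*A^16 + 2*A^12 - 3*A^8 + 3*A^4 - 2 + 2*A^-4 - A^-8 + A^-12
Normalise by the writhe: (-A^3)^(-w) = (-A^3)^(4) = A^12, so f(A) = A^12 * <K> = A^32 - 2*A^28 + 2*A^24 - 3*A^20 + 3*A^16 - 2*A^12 + 2*A^8 - A^4 + 1.
Substitute A = t^(-1/4), i.e. A^e → t^(-e/4): V(t) = 1 - t^-1 + 2*t^-2 - 2*t^-3 + 3*t^-4 - 3*t^-5 + 2*t^-6 - 2*t^-7 + t^-8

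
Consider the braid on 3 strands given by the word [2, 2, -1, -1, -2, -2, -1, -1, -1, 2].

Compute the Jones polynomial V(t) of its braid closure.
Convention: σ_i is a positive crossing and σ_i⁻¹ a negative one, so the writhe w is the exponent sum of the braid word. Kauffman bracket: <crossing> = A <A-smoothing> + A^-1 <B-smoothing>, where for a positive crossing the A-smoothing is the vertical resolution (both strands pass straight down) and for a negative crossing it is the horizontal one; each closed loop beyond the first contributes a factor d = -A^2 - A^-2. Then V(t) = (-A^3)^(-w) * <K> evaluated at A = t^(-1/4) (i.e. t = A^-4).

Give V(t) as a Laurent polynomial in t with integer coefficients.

Braid: s2 s2 s1^-1 s1^-1 s2^-1 s2^-1 s1^-1 s1^-1 s1^-1 s2 on 3 strands, 10 crossings.
Writhe w = (#positive) - (#negative) = 3 - 7 = -4.
State-sum expansion of <K>. There are 2^10 = 1024 states.
Smooth each crossing (0=||, 1=⌣⌢); contribution A^(Σ sign_k(1-2s_k)) * d^(L-1).
Tabulate the states by total A-exponent and number of loops L (A-exp: L × count):
  A^10: L=6 ×1
  A^8: L=5 ×10
  A^6: L=4 ×41, L=6 ×4
  A^4: L=3 ×87, L=5 ×32, L=7 ×1
  A^2: L=2 ×97, L=4 ×100, L=6 ×13
  A^0: L=1 ×46, L=3 ×152, L=5 ×52, L=7 ×2
  A^-2: L=2 ×103, L=4 ×96, L=6 ×11
  A^-4: L=1 ×15, L=3 ×79, L=5 ×26
  A^-6: L=2 ×18, L=4 ×26, L=6 ×1
  A^-8: L=3 ×8, L=5 ×2
  A^-10: L=4 ×1
Each group contributes A^e * Σ count * d^(L-1):
Powers of d = -A^2 - A^-2: d^2 = A^4 + 2 + A^-4; d^3 = -A^6 - 3*A^2 - 3*A^-2 - A^-6; d^4 = A^8 + 4*A^4 + 6 + 4*A^-4 + A^-8; d^5 = -A^10 - 5*A^6 - 10*A^2 - 10*A^-2 - 5*A^-6 - A^-10; d^6 = A^12 + 6*A^8 + 15*A^4 + 20 + 15*A^-4 + 6*A^-8 + A^-12.
  A^10 * (d^5) = -A^20 - 5*A^16 - 10*A^12 - 10*A^8 - 5*A^4 - 1
  A^8 * (10*d^4) = 10*A^16 + 40*A^12 + 60*A^8 + 40*A^4 + 10
  A^6 * (41*d^3 + 4*d^5) = -4*A^16 - 61*A^12 - 163*A^8 - 163*A^4 - 61 - 4*A^-4
  A^4 * (87*d^2 + 32*d^4 + d^6) = A^16 + 38*A^12 + 230*A^8 + 386*A^4 + 230 + 38*A^-4 + A^-8
  A^2 * (97*d + 100*d^3 + 13*d^5) = -13*A^12 - 165*A^8 - 527*A^4 - 527 - 165*A^-4 - 13*A^-8
  A^0 * (46 + 152*d^2 + 52*d^4 + 2*d^6) = 2*A^12 + 64*A^8 + 390*A^4 + 702 + 390*A^-4 + 64*A^-8 + 2*A^-12
  A^-2 * (103*d + 96*d^3 + 11*d^5) = -11*A^8 - 151*A^4 - 501 - 501*A^-4 - 151*A^-8 - 11*A^-12
  A^-4 * (15 + 79*d^2 + 26*d^4) = 26*A^4 + 183 + 329*A^-4 + 183*A^-8 + 26*A^-12
  A^-6 * (18*d + 26*d^3 + d^5) = -A^4 - 31 - 106*A^-4 - 106*A^-8 - 31*A^-12 - A^-16
  A^-8 * (8*d^2 + 2*d^4) = 2 + 16*A^-4 + 28*A^-8 + 16*A^-12 + 2*A^-16
  A^-10 * (d^3) = -A^-4 - 3*A^-8 - 3*A^-12 - A^-16
Summing the groups: <K> = -A^20 + 2*A^16 - 4*A^12 + 5*A^8 - 5*A^4 + 6 - 4*A^-4 + 3*A^-8 - A^-12
Normalise by the writhe: (-A^3)^(-w) = (-A^3)^(4) = A^12, so f(A) = A^12 * <K> = -A^32 + 2*A^28 - 4*A^24 + 5*A^20 - 5*A^16 + 6*A^12 - 4*A^8 + 3*A^4 - 1.
Substitute A = t^(-1/4), i.e. A^e → t^(-e/4): V(t) = -1 + 3*t^-1 - 4*t^-2 + 6*t^-3 - 5*t^-4 + 5*t^-5 - 4*t^-6 + 2*t^-7 - t^-8

Answer: -1 + 3*t^-1 - 4*t^-2 + 6*t^-3 - 5*t^-4 + 5*t^-5 - 4*t^-6 + 2*t^-7 - t^-8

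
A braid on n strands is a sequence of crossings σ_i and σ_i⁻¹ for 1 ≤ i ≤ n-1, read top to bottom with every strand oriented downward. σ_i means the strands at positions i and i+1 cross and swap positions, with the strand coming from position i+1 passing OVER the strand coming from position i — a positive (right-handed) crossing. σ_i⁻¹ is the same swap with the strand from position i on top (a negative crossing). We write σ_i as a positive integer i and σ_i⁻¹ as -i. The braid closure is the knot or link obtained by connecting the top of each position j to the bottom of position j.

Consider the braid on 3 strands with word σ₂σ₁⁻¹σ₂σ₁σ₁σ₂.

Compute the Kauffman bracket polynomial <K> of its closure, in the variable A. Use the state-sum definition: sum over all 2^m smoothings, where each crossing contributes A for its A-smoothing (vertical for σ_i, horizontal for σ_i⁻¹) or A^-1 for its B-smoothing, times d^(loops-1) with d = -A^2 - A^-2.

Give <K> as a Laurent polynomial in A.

Braid: s2 s1^-1 s2 s1 s1 s2 on 3 strands, 6 crossings.
Writhe w = (#positive) - (#negative) = 5 - 1 = 4.
Computing the Kauffman bracket via state sum. There are 2^6 = 64 states.
Each crossing splits two ways (0=vertical, 1=horizontal). The state's weight is A^(#A-smoothings - #B-smoothings) * d^(loops - 1).
Tabulate the states by total A-exponent and number of loops L (A-exp: L × count):
  A^6: L=2 ×1
  A^4: L=1 ×3, L=3 ×3
  A^2: L=2 ×14, L=4 ×1
  A^0: L=1 ×10, L=3 ×10
  A^-2: L=2 ×13, L=4 ×2
  A^-4: L=3 ×6
  A^-6: L=4 ×1
Each group contributes A^e * Σ count * d^(L-1):
Powers of d = -A^2 - A^-2: d^2 = A^4 + 2 + A^-4; d^3 = -A^6 - 3*A^2 - 3*A^-2 - A^-6.
  A^6 * (d) = -A^8 - A^4
  A^4 * (3 + 3*d^2) = 3*A^8 + 9*A^4 + 3
  A^2 * (14*d + d^3) = -A^8 - 17*A^4 - 17 - A^-4
  A^0 * (10 + 10*d^2) = 10*A^4 + 30 + 10*A^-4
  A^-2 * (13*d + 2*d^3) = -2*A^4 - 19 - 19*A^-4 - 2*A^-8
  A^-4 * (6*d^2) = 6 + 12*A^-4 + 6*A^-8
  A^-6 * (d^3) = -1 - 3*A^-4 - 3*A^-8 - A^-12
Summing the groups: <K> = A^8 - A^4 + 2 - A^-4 + A^-8 - A^-12

Answer: A^8 - A^4 + 2 - A^-4 + A^-8 - A^-12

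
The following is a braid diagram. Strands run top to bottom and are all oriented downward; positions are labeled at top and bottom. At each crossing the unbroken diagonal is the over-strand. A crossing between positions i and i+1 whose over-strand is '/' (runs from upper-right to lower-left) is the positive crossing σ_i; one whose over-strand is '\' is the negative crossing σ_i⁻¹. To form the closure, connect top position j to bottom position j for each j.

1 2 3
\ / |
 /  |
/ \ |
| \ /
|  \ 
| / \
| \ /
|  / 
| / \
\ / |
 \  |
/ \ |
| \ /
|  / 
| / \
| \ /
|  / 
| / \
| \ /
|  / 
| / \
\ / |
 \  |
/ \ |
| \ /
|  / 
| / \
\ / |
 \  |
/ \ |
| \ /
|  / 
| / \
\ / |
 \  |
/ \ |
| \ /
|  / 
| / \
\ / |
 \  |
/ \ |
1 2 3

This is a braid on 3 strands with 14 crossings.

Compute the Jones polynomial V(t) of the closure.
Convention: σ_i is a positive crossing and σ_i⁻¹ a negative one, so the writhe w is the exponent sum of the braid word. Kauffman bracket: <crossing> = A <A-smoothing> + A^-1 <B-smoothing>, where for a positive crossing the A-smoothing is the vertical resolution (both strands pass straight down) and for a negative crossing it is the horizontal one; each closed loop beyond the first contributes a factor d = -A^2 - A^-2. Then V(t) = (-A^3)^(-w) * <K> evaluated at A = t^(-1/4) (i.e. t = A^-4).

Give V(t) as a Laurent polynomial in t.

Reading the diagram top to bottom ('/'-over between positions i,i+1 = s_i, '\'-over = s_i^-1): braid word = s1 s2^-1 s2 s1^-1 s2 s2 s2 s1^-1 s2 s1^-1 s2 s1^-1 s2 s1^-1.
The presented braid s1 s2^-1 s2 s1^-1 s2 s2 s2 s1^-1 s2 s1^-1 s2 s1^-1 s2 s1^-1 on 3 strands reduces by inverse Markov moves (closure unchanged at each step):
  Deconjugate: the word is γ·β·γ⁻¹ with γ = s1 s2^-1 (prefix) and γ⁻¹ = s2 s1^-1 (suffix); strip both.
Reduced to β = s2 s1^-1 s2 s2 s2 s1^-1 s2 s1^-1 s2 s1^-1 on 3 strands, 10 crossings.
Compute on β:
Braid: s2 s1^-1 s2 s2 s2 s1^-1 s2 s1^-1 s2 s1^-1 on 3 strands, 10 crossings.
Writhe w = (#positive) - (#negative) = 6 - 4 = 2.
Enumerate smoothing states for the bracket polynomial. There are 2^10 = 1024 states.
Each crossing splits two ways (0=vertical, 1=horizontal). The state's weight is A^(#A-smoothings - #B-smoothings) * d^(loops - 1).
Tabulate the states by total A-exponent and number of loops L (A-exp: L × count):
  A^10: L=5 ×1
  A^8: L=4 ×10
  A^6: L=3 ×42, L=5 ×3
  A^4: L=2 ×90, L=4 ×29, L=6 ×1
  A^2: L=1 ×87, L=3 ×110, L=5 ×13
  A^0: L=2 ×179, L=4 ×71, L=6 ×2
  A^-2: L=3 ×187, L=5 ×23
  A^-4: L=4 ×117, L=6 ×3
  A^-6: L=5 ×45
  A^-8: L=6 ×10
  A^-10: L=7 ×1
Each group contributes A^e * Σ count * d^(L-1):
Powers of d = -A^2 - A^-2: d^2 = A^4 + 2 + A^-4; d^3 = -A^6 - 3*A^2 - 3*A^-2 - A^-6; d^4 = A^8 + 4*A^4 + 6 + 4*A^-4 + A^-8; d^5 = -A^10 - 5*A^6 - 10*A^2 - 10*A^-2 - 5*A^-6 - A^-10; d^6 = A^12 + 6*A^8 + 15*A^4 + 20 + 15*A^-4 + 6*A^-8 + A^-12.
  A^10 * (d^4) = A^18 + 4*A^14 + 6*A^10 + 4*A^6 + A^2
  A^8 * (10*d^3) = -10*A^14 - 30*A^10 - 30*A^6 - 10*A^2
  A^6 * (42*d^2 + 3*d^4) = 3*A^14 + 54*A^10 + 102*A^6 + 54*A^2 + 3*A^-2
  A^4 * (90*d + 29*d^3 + d^5) = -A^14 - 34*A^10 - 187*A^6 - 187*A^2 - 34*A^-2 - A^-6
  A^2 * (87 + 110*d^2 + 13*d^4) = 13*A^10 + 162*A^6 + 385*A^2 + 162*A^-2 + 13*A^-6
  A^0 * (179*d + 71*d^3 + 2*d^5) = -2*A^10 - 81*A^6 - 412*A^2 - 412*A^-2 - 81*A^-6 - 2*A^-10
  A^-2 * (187*d^2 + 23*d^4) = 23*A^6 + 279*A^2 + 512*A^-2 + 279*A^-6 + 23*A^-10
  A^-4 * (117*d^3 + 3*d^5) = -3*A^6 - 132*A^2 - 381*A^-2 - 381*A^-6 - 132*A^-10 - 3*A^-14
  A^-6 * (45*d^4) = 45*A^2 + 180*A^-2 + 270*A^-6 + 180*A^-10 + 45*A^-14
  A^-8 * (10*d^5) = -10*A^2 - 50*A^-2 - 100*A^-6 - 100*A^-10 - 50*A^-14 - 10*A^-18
  A^-10 * (d^6) = A^2 + 6*A^-2 + 15*A^-6 + 20*A^-10 + 15*A^-14 + 6*A^-18 + A^-22
Summing the groups: <K> = A^18 - 4*A^14 + 7*A^10 - 10*A^6 + 14*A^2 - 14*A^-2 + 14*A^-6 - 11*A^-10 + 7*A^-14 - 4*A^-18 + A^-22
Normalise by the writhe: (-A^3)^(-w) = (-A^3)^(-2) = A^-6, so f(A) = A^-6 * <K> = A^12 - 4*A^8 + 7*A^4 - 10 + 14*A^-4 - 14*A^-8 + 14*A^-12 - 11*A^-16 + 7*A^-20 - 4*A^-24 + A^-28.
Substitute A = t^(-1/4), i.e. A^e → t^(-e/4): V(t) = t^7 - 4*t^6 + 7*t^5 - 11*t^4 + 14*t^3 - 14*t^2 + 14*t - 10 + 7*t^-1 - 4*t^-2 + t^-3

Answer: t^7 - 4*t^6 + 7*t^5 - 11*t^4 + 14*t^3 - 14*t^2 + 14*t - 10 + 7*t^-1 - 4*t^-2 + t^-3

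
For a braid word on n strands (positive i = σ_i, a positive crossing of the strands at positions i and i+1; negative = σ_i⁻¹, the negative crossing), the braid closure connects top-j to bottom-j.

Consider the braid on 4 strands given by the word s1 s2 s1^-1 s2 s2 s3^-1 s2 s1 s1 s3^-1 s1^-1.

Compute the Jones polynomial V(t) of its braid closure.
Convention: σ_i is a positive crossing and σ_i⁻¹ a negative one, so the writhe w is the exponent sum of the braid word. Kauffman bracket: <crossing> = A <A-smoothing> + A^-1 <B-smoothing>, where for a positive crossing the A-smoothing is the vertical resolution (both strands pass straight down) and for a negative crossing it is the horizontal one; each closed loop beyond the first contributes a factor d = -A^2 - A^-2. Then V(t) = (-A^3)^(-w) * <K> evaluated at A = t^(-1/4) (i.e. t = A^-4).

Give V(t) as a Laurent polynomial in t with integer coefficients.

t^7 - 2*t^6 + 3*t^5 - 5*t^4 + 5*t^3 - 4*t^2 + 4*t - 2 + t^-1

Derivation:
The presented braid s1 s2 s1^-1 s2 s2 s3^-1 s2 s1 s1 s3^-1 s1^-1 on 4 strands reduces by inverse Markov moves (closure unchanged at each step):
  Deconjugate: the word is γ·β·γ⁻¹ with γ = s1 (prefix) and γ⁻¹ = s1^-1 (suffix); strip both.
Reduced to β = s2 s1^-1 s2 s2 s3^-1 s2 s1 s1 s3^-1 on 4 strands, 9 crossings.
Compute on β:
Braid: s2 s1^-1 s2 s2 s3^-1 s2 s1 s1 s3^-1 on 4 strands, 9 crossings.
Writhe w = (#positive) - (#negative) = 6 - 3 = 3.
State-sum expansion of <K>. There are 2^9 = 512 states.
Smooth each crossing (0=||, 1=⌣⌢); contribution A^(Σ sign_k(1-2s_k)) * d^(L-1).
Tabulate the states by total A-exponent and number of loops L (A-exp: L × count):
  A^9: L=3 ×1
  A^7: L=2 ×6, L=4 ×3
  A^5: L=1 ×11, L=3 ×24, L=5 ×1
  A^3: L=2 ×68, L=4 ×16
  A^1: L=1 ×38, L=3 ×85, L=5 ×3
  A^-1: L=2 ×77, L=4 ×49
  A^-3: L=3 ×69, L=5 ×15
  A^-5: L=4 ×34, L=6 ×2
  A^-7: L=5 ×9
  A^-9: L=6 ×1
Each group contributes A^e * Σ count * d^(L-1):
Powers of d = -A^2 - A^-2: d^2 = A^4 + 2 + A^-4; d^3 = -A^6 - 3*A^2 - 3*A^-2 - A^-6; d^4 = A^8 + 4*A^4 + 6 + 4*A^-4 + A^-8; d^5 = -A^10 - 5*A^6 - 10*A^2 - 10*A^-2 - 5*A^-6 - A^-10.
  A^9 * (d^2) = A^13 + 2*A^9 + A^5
  A^7 * (6*d + 3*d^3) = -3*A^13 - 15*A^9 - 15*A^5 - 3*A
  A^5 * (11 + 24*d^2 + d^4) = A^13 + 28*A^9 + 65*A^5 + 28*A + A^-3
  A^3 * (68*d + 16*d^3) = -16*A^9 - 116*A^5 - 116*A - 16*A^-3
  A^1 * (38 + 85*d^2 + 3*d^4) = 3*A^9 + 97*A^5 + 226*A + 97*A^-3 + 3*A^-7
  A^-1 * (77*d + 49*d^3) = -49*A^5 - 224*A - 224*A^-3 - 49*A^-7
  A^-3 * (69*d^2 + 15*d^4) = 15*A^5 + 129*A + 228*A^-3 + 129*A^-7 + 15*A^-11
  A^-5 * (34*d^3 + 2*d^5) = -2*A^5 - 44*A - 122*A^-3 - 122*A^-7 - 44*A^-11 - 2*A^-15
  A^-7 * (9*d^4) = 9*A + 36*A^-3 + 54*A^-7 + 36*A^-11 + 9*A^-15
  A^-9 * (d^5) = -A - 5*A^-3 - 10*A^-7 - 10*A^-11 - 5*A^-15 - A^-19
Summing the groups: <K> = -A^13 + 2*A^9 - 4*A^5 + 4*A - 5*A^-3 + 5*A^-7 - 3*A^-11 + 2*A^-15 - A^-19
Normalise by the writhe: (-A^3)^(-w) = (-A^3)^(-3) = -A^-9, so f(A) = -A^-9 * <K> = A^4 - 2 + 4*A^-4 - 4*A^-8 + 5*A^-12 - 5*A^-16 + 3*A^-20 - 2*A^-24 + A^-28.
Substitute A = t^(-1/4), i.e. A^e → t^(-e/4): V(t) = t^7 - 2*t^6 + 3*t^5 - 5*t^4 + 5*t^3 - 4*t^2 + 4*t - 2 + t^-1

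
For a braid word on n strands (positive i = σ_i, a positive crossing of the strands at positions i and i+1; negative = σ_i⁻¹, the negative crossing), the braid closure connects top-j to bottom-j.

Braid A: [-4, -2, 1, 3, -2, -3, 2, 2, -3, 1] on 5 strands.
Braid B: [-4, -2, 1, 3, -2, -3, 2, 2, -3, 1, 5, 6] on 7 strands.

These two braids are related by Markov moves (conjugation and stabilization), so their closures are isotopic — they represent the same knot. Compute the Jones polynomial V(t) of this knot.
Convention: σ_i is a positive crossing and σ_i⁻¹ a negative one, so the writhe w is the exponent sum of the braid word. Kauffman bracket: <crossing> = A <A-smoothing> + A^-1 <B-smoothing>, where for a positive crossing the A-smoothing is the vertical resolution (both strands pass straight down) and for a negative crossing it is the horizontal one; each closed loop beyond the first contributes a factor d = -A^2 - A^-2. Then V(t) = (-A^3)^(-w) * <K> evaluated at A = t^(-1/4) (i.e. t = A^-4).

t^3 - t^2 + t - 1 + t^-1 - t^-2 + t^-3

Derivation:
Markov-equivalent braids have isotopic closures, hence identical knot invariants. Strip the Markov moves from each word to reach a common short braid β, then compute V(t) once on β.
Braid A: s4^-1 s2^-1 s1 s3 s2^-1 s3^-1 s2 s2 s3^-1 s1 on 5 strands has no conjugating prefix/suffix or stabilization to strip; take β = s4^-1 s2^-1 s1 s3 s2^-1 s3^-1 s2 s2 s3^-1 s1.
Braid B: s4^-1 s2^-1 s1 s3 s2^-1 s3^-1 s2 s2 s3^-1 s1 s5 s6 on 7 strands reduces by inverse Markov moves (closure unchanged at each step):
  Destabilize: the word has the form β·s6 where s6 occurs only as the final letter (β ∈ B_6); drop it and the last strand → 6 strands.
  Destabilize: the word has the form β·s5 where s5 occurs only as the final letter (β ∈ B_5); drop it and the last strand → 5 strands.
Reduced to β = s4^-1 s2^-1 s1 s3 s2^-1 s3^-1 s2 s2 s3^-1 s1 on 5 strands, 10 crossings.
Both give the same β = s4^-1 s2^-1 s1 s3 s2^-1 s3^-1 s2 s2 s3^-1 s1 on 5 strands, so one state sum suffices:
Braid: s4^-1 s2^-1 s1 s3 s2^-1 s3^-1 s2 s2 s3^-1 s1 on 5 strands, 10 crossings.
Writhe w = (#positive) - (#negative) = 5 - 5 = 0.
State-sum expansion of <K>. There are 2^10 = 1024 states.
Smooth each crossing (0=||, 1=⌣⌢); contribution A^(Σ sign_k(1-2s_k)) * d^(L-1).
Tabulate the states by total A-exponent and number of loops L (A-exp: L × count):
  A^10: L=4 ×1
  A^8: L=3 ×9, L=5 ×1
  A^6: L=2 ×27, L=4 ×18
  A^4: L=1 ×28, L=3 ×78, L=5 ×14
  A^2: L=2 ×116, L=4 ×88, L=6 ×6
  A^0: L=1 ×27, L=3 ×178, L=5 ×46, L=7 ×1
  A^-2: L=2 ×78, L=4 ×123, L=6 ×9
  A^-4: L=1 ×6, L=3 ×78, L=5 ×36
  A^-6: L=2 ×11, L=4 ×31, L=6 ×3
  A^-8: L=3 ×6, L=5 ×4
  A^-10: L=4 ×1
Each group contributes A^e * Σ count * d^(L-1):
Powers of d = -A^2 - A^-2: d^2 = A^4 + 2 + A^-4; d^3 = -A^6 - 3*A^2 - 3*A^-2 - A^-6; d^4 = A^8 + 4*A^4 + 6 + 4*A^-4 + A^-8; d^5 = -A^10 - 5*A^6 - 10*A^2 - 10*A^-2 - 5*A^-6 - A^-10; d^6 = A^12 + 6*A^8 + 15*A^4 + 20 + 15*A^-4 + 6*A^-8 + A^-12.
  A^10 * (d^3) = -A^16 - 3*A^12 - 3*A^8 - A^4
  A^8 * (9*d^2 + d^4) = A^16 + 13*A^12 + 24*A^8 + 13*A^4 + 1
  A^6 * (27*d + 18*d^3) = -18*A^12 - 81*A^8 - 81*A^4 - 18
  A^4 * (28 + 78*d^2 + 14*d^4) = 14*A^12 + 134*A^8 + 268*A^4 + 134 + 14*A^-4
  A^2 * (116*d + 88*d^3 + 6*d^5) = -6*A^12 - 118*A^8 - 440*A^4 - 440 - 118*A^-4 - 6*A^-8
  A^0 * (27 + 178*d^2 + 46*d^4 + d^6) = A^12 + 52*A^8 + 377*A^4 + 679 + 377*A^-4 + 52*A^-8 + A^-12
  A^-2 * (78*d + 123*d^3 + 9*d^5) = -9*A^8 - 168*A^4 - 537 - 537*A^-4 - 168*A^-8 - 9*A^-12
  A^-4 * (6 + 78*d^2 + 36*d^4) = 36*A^4 + 222 + 378*A^-4 + 222*A^-8 + 36*A^-12
  A^-6 * (11*d + 31*d^3 + 3*d^5) = -3*A^4 - 46 - 134*A^-4 - 134*A^-8 - 46*A^-12 - 3*A^-16
  A^-8 * (6*d^2 + 4*d^4) = 4 + 22*A^-4 + 36*A^-8 + 22*A^-12 + 4*A^-16
  A^-10 * (d^3) = -A^-4 - 3*A^-8 - 3*A^-12 - A^-16
Summing the groups: <K> = A^12 - A^8 + A^4 - 1 + A^-4 - A^-8 + A^-12
Normalise by the writhe: (-A^3)^(-w) = (-A^3)^(0) = 1, so f(A) = 1 * <K> = A^12 - A^8 + A^4 - 1 + A^-4 - A^-8 + A^-12.
Substitute A = t^(-1/4), i.e. A^e → t^(-e/4): V(t) = t^3 - t^2 + t - 1 + t^-1 - t^-2 + t^-3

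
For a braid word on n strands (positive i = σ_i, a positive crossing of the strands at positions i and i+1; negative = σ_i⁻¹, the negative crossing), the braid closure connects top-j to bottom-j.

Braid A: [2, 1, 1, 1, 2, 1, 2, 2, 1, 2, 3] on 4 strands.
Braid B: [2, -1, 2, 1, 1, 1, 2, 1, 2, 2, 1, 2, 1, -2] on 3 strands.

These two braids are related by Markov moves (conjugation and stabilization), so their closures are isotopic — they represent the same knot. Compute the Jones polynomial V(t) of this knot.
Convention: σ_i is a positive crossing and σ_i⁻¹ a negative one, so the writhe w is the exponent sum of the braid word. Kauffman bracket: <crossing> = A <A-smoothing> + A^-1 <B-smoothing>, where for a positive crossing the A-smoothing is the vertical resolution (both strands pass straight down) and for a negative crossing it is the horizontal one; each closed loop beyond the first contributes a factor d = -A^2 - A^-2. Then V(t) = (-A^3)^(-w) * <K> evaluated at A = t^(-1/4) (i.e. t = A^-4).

-t^10 + t^6 + t^4

Derivation:
Markov-equivalent braids have isotopic closures, hence identical knot invariants. Strip the Markov moves from each word to reach a common short braid β, then compute V(t) once on β.
Braid A: s2 s1 s1 s1 s2 s1 s2 s2 s1 s2 s3 on 4 strands reduces by inverse Markov moves (closure unchanged at each step):
  Destabilize: the word has the form β·s3 where s3 occurs only as the final letter (β ∈ B_3); drop it and the last strand → 3 strands.
Reduced to β = s2 s1 s1 s1 s2 s1 s2 s2 s1 s2 on 3 strands, 10 crossings.
Braid B: s2 s1^-1 s2 s1 s1 s1 s2 s1 s2 s2 s1 s2 s1 s2^-1 on 3 strands reduces by inverse Markov moves (closure unchanged at each step):
  Deconjugate: the word is γ·β·γ⁻¹ with γ = s2 s1^-1 (prefix) and γ⁻¹ = s1 s2^-1 (suffix); strip both.
Reduced to β = s2 s1 s1 s1 s2 s1 s2 s2 s1 s2 on 3 strands, 10 crossings.
Both give the same β = s2 s1 s1 s1 s2 s1 s2 s2 s1 s2 on 3 strands, so one state sum suffices:
Braid: s2 s1 s1 s1 s2 s1 s2 s2 s1 s2 on 3 strands, 10 crossings.
Writhe w = (#positive) - (#negative) = 10 - 0 = 10.
Computing the Kauffman bracket via state sum. There are 2^10 = 1024 states.
Smooth each crossing (0=||, 1=⌣⌢); contribution A^(Σ sign_k(1-2s_k)) * d^(L-1).
Tabulate the states by total A-exponent and number of loops L (A-exp: L × count):
  A^10: L=3 ×1
  A^8: L=2 ×10
  A^6: L=1 ×25, L=3 ×20
  A^4: L=2 ×100, L=4 ×20
  A^2: L=1 ×36, L=3 ×164, L=5 ×10
  A^0: L=2 ×108, L=4 ×142, L=6 ×2
  A^-2: L=1 ×12, L=3 ×129, L=5 ×69
  A^-4: L=2 ×24, L=4 ×78, L=6 ×18
  A^-6: L=3 ×19, L=5 ×24, L=7 ×2
  A^-8: L=4 ×7, L=6 ×3
  A^-10: L=5 ×1
Each group contributes A^e * Σ count * d^(L-1):
Powers of d = -A^2 - A^-2: d^2 = A^4 + 2 + A^-4; d^3 = -A^6 - 3*A^2 - 3*A^-2 - A^-6; d^4 = A^8 + 4*A^4 + 6 + 4*A^-4 + A^-8; d^5 = -A^10 - 5*A^6 - 10*A^2 - 10*A^-2 - 5*A^-6 - A^-10; d^6 = A^12 + 6*A^8 + 15*A^4 + 20 + 15*A^-4 + 6*A^-8 + A^-12.
  A^10 * (d^2) = A^14 + 2*A^10 + A^6
  A^8 * (10*d) = -10*A^10 - 10*A^6
  A^6 * (25 + 20*d^2) = 20*A^10 + 65*A^6 + 20*A^2
  A^4 * (100*d + 20*d^3) = -20*A^10 - 160*A^6 - 160*A^2 - 20*A^-2
  A^2 * (36 + 164*d^2 + 10*d^4) = 10*A^10 + 204*A^6 + 424*A^2 + 204*A^-2 + 10*A^-6
  A^0 * (108*d + 142*d^3 + 2*d^5) = -2*A^10 - 152*A^6 - 554*A^2 - 554*A^-2 - 152*A^-6 - 2*A^-10
  A^-2 * (12 + 129*d^2 + 69*d^4) = 69*A^6 + 405*A^2 + 684*A^-2 + 405*A^-6 + 69*A^-10
  A^-4 * (24*d + 78*d^3 + 18*d^5) = -18*A^6 - 168*A^2 - 438*A^-2 - 438*A^-6 - 168*A^-10 - 18*A^-14
  A^-6 * (19*d^2 + 24*d^4 + 2*d^6) = 2*A^6 + 36*A^2 + 145*A^-2 + 222*A^-6 + 145*A^-10 + 36*A^-14 + 2*A^-18
  A^-8 * (7*d^3 + 3*d^5) = -3*A^2 - 22*A^-2 - 51*A^-6 - 51*A^-10 - 22*A^-14 - 3*A^-18
  A^-10 * (d^4) = A^-2 + 4*A^-6 + 6*A^-10 + 4*A^-14 + A^-18
Summing the groups: <K> = A^14 + A^6 - A^-10
Normalise by the writhe: (-A^3)^(-w) = (-A^3)^(-10) = A^-30, so f(A) = A^-30 * <K> = A^-16 + A^-24 - A^-40.
Substitute A = t^(-1/4), i.e. A^e → t^(-e/4): V(t) = -t^10 + t^6 + t^4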